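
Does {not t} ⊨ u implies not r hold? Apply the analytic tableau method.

No

Initial set: {not t; not (u implies not r)}.
not (u implies not r): α-rule — add u, not not r.
○ open, literals {r=true, t=false, u=true}.
0 branches closed, 1 open.
An open branch gives a countermodel: r=true, t=false, u=true (unmentioned atoms arbitrary); the premises hold there but the conclusion fails.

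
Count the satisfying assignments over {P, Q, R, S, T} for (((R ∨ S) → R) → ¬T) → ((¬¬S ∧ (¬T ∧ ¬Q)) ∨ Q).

Initial set: {((((R ∨ S) → R) → ¬T) → ((¬¬S ∧ (¬T ∧ ¬Q)) ∨ Q))}.
((((R ∨ S) → R) → ¬T) → ((¬¬S ∧ (¬T ∧ ¬Q)) ∨ Q)): β-rule — branch into ¬(((R ∨ S) → R) → ¬T)  //  ((¬¬S ∧ (¬T ∧ ¬Q)) ∨ Q).
  branch 1 (add ¬(((R ∨ S) → R) → ¬T)):
    ¬(((R ∨ S) → R) → ¬T): α-rule — add ((R ∨ S) → R), ¬¬T.
    ((R ∨ S) → R): β-rule — branch into ¬(R ∨ S)  //  R.
      branch 1.1 (add ¬(R ∨ S)):
        ¬(R ∨ S): α-rule — add ¬R, ¬S.
        ○ open, literals {R=F, S=F, T=T}.
      branch 1.2 (add R):
        ○ open, literals {R=T, T=T}.
  branch 2 (add ((¬¬S ∧ (¬T ∧ ¬Q)) ∨ Q)):
    ((¬¬S ∧ (¬T ∧ ¬Q)) ∨ Q): β-rule — branch into (¬¬S ∧ (¬T ∧ ¬Q))  //  Q.
      branch 2.1 (add (¬¬S ∧ (¬T ∧ ¬Q))):
        (¬¬S ∧ (¬T ∧ ¬Q)): α-rule — add ¬¬S, (¬T ∧ ¬Q).
        ¬¬S: drop double negation, giving S.
        (¬T ∧ ¬Q): α-rule — add ¬T, ¬Q.
        ○ open, literals {Q=F, S=T, T=F}.
      branch 2.2 (add Q):
        ○ open, literals {Q=T}.
0 branches closed, 4 open.
Each open branch fixes some atoms; the unmentioned ones are free. Counting distinct full assignments: branch {R=F, S=F, T=T} (P, Q) contributes 4 new; branch {R=T, T=T} (P, Q, S) contributes 8 new; branch {Q=F, S=T, T=F} (P, R) contributes 4 new; branch {Q=T} (P, R, S, T) contributes 10 new. Total: 26.

26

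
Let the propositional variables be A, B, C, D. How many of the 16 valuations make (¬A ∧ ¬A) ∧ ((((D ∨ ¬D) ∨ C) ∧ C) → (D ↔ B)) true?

6

Initial set: {((¬A ∧ ¬A) ∧ ((((D ∨ ¬D) ∨ C) ∧ C) → (D ↔ B)))}.
((¬A ∧ ¬A) ∧ ((((D ∨ ¬D) ∨ C) ∧ C) → (D ↔ B))): α-rule — add (¬A ∧ ¬A), ((((D ∨ ¬D) ∨ C) ∧ C) → (D ↔ B)).
(¬A ∧ ¬A): α-rule — add ¬A, ¬A.
((((D ∨ ¬D) ∨ C) ∧ C) → (D ↔ B)): β-rule — branch into ¬(((D ∨ ¬D) ∨ C) ∧ C)  //  (D ↔ B).
  branch 1 (add ¬(((D ∨ ¬D) ∨ C) ∧ C)):
    ¬(((D ∨ ¬D) ∨ C) ∧ C): β-rule — branch into ¬((D ∨ ¬D) ∨ C)  //  ¬C.
      branch 1.1 (add ¬((D ∨ ¬D) ∨ C)):
        ¬((D ∨ ¬D) ∨ C): α-rule — add ¬(D ∨ ¬D), ¬C.
        ¬(D ∨ ¬D): α-rule — add ¬D, ¬¬D.
        × closes — contains both D and ¬D.
      branch 1.2 (add ¬C):
        ○ open, literals {A=false, C=false}.
  branch 2 (add (D ↔ B)):
    (D ↔ B): β-rule — branch into D, B  //  ¬D, ¬B.
      branch 2.1 (add D, B):
        ○ open, literals {A=false, B=true, D=true}.
      branch 2.2 (add ¬D, ¬B):
        ○ open, literals {A=false, B=false, D=false}.
1 branch closed, 3 open.
Each open branch fixes some atoms; the unmentioned ones are free. Counting distinct full assignments: branch {A=false, C=false} (B, D) contributes 4 new; branch {A=false, B=true, D=true} (C) contributes 1 new; branch {A=false, B=false, D=false} (C) contributes 1 new. Total: 6.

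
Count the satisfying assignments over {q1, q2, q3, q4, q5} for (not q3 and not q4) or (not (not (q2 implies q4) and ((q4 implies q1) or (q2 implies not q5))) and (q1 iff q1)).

Initial set: {T ((not q3 and not q4) or (not (not (q2 implies q4) and ((q4 implies q1) or (q2 implies not q5))) and (q1 iff q1)))}.
T ((not q3 and not q4) or (not (not (q2 implies q4) and ((q4 implies q1) or (q2 implies not q5))) and (q1 iff q1))): β-rule — branch into T (not q3 and not q4)  //  T (not (not (q2 implies q4) and ((q4 implies q1) or (q2 implies not q5))) and (q1 iff q1)).
  branch 1 (add T (not q3 and not q4)):
    T (not q3 and not q4): α-rule — add T not q3, T not q4.
    ○ open, literals {q3=false, q4=false}.
  branch 2 (add T (not (not (q2 implies q4) and ((q4 implies q1) or (q2 implies not q5))) and (q1 iff q1))):
    T (not (not (q2 implies q4) and ((q4 implies q1) or (q2 implies not q5))) and (q1 iff q1)): α-rule — add T not (not (q2 implies q4) and ((q4 implies q1) or (q2 implies not q5))), T (q1 iff q1).
    T not (not (q2 implies q4) and ((q4 implies q1) or (q2 implies not q5))): β-rule — branch into F not (q2 implies q4)  //  F ((q4 implies q1) or (q2 implies not q5)).
      branch 2.1 (add F not (q2 implies q4)):
        T (q1 iff q1): β-rule — branch into T q1, T q1  //  F q1, F q1.
          branch 2.1.1 (add T q1, T q1):
            F not (q2 implies q4): β-rule — branch into F q2  //  T q4.
              branch 2.1.1.1 (add F q2):
                ○ open, literals {q1=true, q2=false}.
              branch 2.1.1.2 (add T q4):
                ○ open, literals {q1=true, q4=true}.
          branch 2.1.2 (add F q1, F q1):
            F not (q2 implies q4): β-rule — branch into F q2  //  T q4.
              branch 2.1.2.1 (add F q2):
                ○ open, literals {q1=false, q2=false}.
              branch 2.1.2.2 (add T q4):
                ○ open, literals {q1=false, q4=true}.
      branch 2.2 (add F ((q4 implies q1) or (q2 implies not q5))):
        F ((q4 implies q1) or (q2 implies not q5)): α-rule — add F (q4 implies q1), F (q2 implies not q5).
        F (q4 implies q1): α-rule — add T q4, F q1.
        F (q2 implies not q5): α-rule — add T q2, F not q5.
        T (q1 iff q1): β-rule — branch into T q1, T q1  //  F q1, F q1.
          branch 2.2.1 (add T q1, T q1):
            × closes — contains both q1 and not q1.
          branch 2.2.2 (add F q1, F q1):
            ○ open, literals {q1=false, q2=true, q4=true, q5=true}.
1 branch closed, 6 open.
Each open branch fixes some atoms; the unmentioned ones are free. Counting distinct full assignments: branch {q3=false, q4=false} (q1, q2, q5) contributes 8 new; branch {q1=true, q2=false} (q3, q4, q5) contributes 6 new; branch {q1=true, q4=true} (q2, q3, q5) contributes 4 new; branch {q1=false, q2=false} (q3, q4, q5) contributes 6 new; branch {q1=false, q4=true} (q2, q3, q5) contributes 4 new; branch {q1=false, q2=true, q4=true, q5=true} (q3) contributes 0 new. Total: 28.

28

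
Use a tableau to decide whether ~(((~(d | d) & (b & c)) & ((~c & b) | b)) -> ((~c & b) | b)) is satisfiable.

Initial set: {~(((~(d | d) & (b & c)) & ((~c & b) | b)) -> ((~c & b) | b))}.
~(((~(d | d) & (b & c)) & ((~c & b) | b)) -> ((~c & b) | b)): α-rule — add ((~(d | d) & (b & c)) & ((~c & b) | b)), ~((~c & b) | b).
((~(d | d) & (b & c)) & ((~c & b) | b)): α-rule — add (~(d | d) & (b & c)), ((~c & b) | b).
~((~c & b) | b): α-rule — add ~(~c & b), ~b.
(~(d | d) & (b & c)): α-rule — add ~(d | d), (b & c).
~(d | d): α-rule — add ~d, ~d.
(b & c): α-rule — add b, c.
× closes — contains both b and ~b.
All 1 branch closes.
Every branch closed; the formula is unsatisfiable.

Unsatisfiable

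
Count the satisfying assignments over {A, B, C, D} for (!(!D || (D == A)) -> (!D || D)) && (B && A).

Initial set: {((!(!D || (D == A)) -> (!D || D)) && (B && A))}.
((!(!D || (D == A)) -> (!D || D)) && (B && A)): α-rule — add (!(!D || (D == A)) -> (!D || D)), (B && A).
(B && A): α-rule — add B, A.
(!(!D || (D == A)) -> (!D || D)): β-rule — branch into !!(!D || (D == A))  //  (!D || D).
  branch 1 (add !!(!D || (D == A))):
    !!(!D || (D == A)): β-rule — branch into !D  //  (D == A).
      branch 1.1 (add !D):
        ○ open, literals {A=1, B=1, D=0}.
      branch 1.2 (add (D == A)):
        (D == A): β-rule — branch into D, A  //  !D, !A.
          branch 1.2.1 (add D, A):
            ○ open, literals {A=1, B=1, D=1}.
          branch 1.2.2 (add !D, !A):
            × closes — contains both A and !A.
  branch 2 (add (!D || D)):
    (!D || D): β-rule — branch into !D  //  D.
      branch 2.1 (add !D):
        ○ open, literals {A=1, B=1, D=0}.
      branch 2.2 (add D):
        ○ open, literals {A=1, B=1, D=1}.
1 branch closed, 4 open.
Each open branch fixes some atoms; the unmentioned ones are free. Counting distinct full assignments: branch {A=1, B=1, D=0} (C) contributes 2 new; branch {A=1, B=1, D=1} (C) contributes 2 new; branch {A=1, B=1, D=0} (C) contributes 0 new; branch {A=1, B=1, D=1} (C) contributes 0 new. Total: 4.

4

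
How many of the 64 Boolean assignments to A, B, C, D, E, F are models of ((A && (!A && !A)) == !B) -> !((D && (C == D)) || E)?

44

Initial set: {(((A && (!A && !A)) == !B) -> !((D && (C == D)) || E))}.
(((A && (!A && !A)) == !B) -> !((D && (C == D)) || E)): β-rule — branch into !((A && (!A && !A)) == !B)  //  !((D && (C == D)) || E).
  branch 1 (add !((A && (!A && !A)) == !B)):
    !((A && (!A && !A)) == !B): β-rule — branch into (A && (!A && !A)), !!B  //  !(A && (!A && !A)), !B.
      branch 1.1 (add (A && (!A && !A)), !!B):
        (A && (!A && !A)): α-rule — add A, (!A && !A).
        (!A && !A): α-rule — add !A, !A.
        × closes — contains both A and !A.
      branch 1.2 (add !(A && (!A && !A)), !B):
        !(A && (!A && !A)): β-rule — branch into !A  //  !(!A && !A).
          branch 1.2.1 (add !A):
            ○ open, literals {A=F, B=F}.
          branch 1.2.2 (add !(!A && !A)):
            !(!A && !A): β-rule — branch into !!A  //  !!A.
              branch 1.2.2.1 (add !!A):
                ○ open, literals {A=T, B=F}.
              branch 1.2.2.2 (add !!A):
                ○ open, literals {A=T, B=F}.
  branch 2 (add !((D && (C == D)) || E)):
    !((D && (C == D)) || E): α-rule — add !(D && (C == D)), !E.
    !(D && (C == D)): β-rule — branch into !D  //  !(C == D).
      branch 2.1 (add !D):
        ○ open, literals {D=F, E=F}.
      branch 2.2 (add !(C == D)):
        !(C == D): β-rule — branch into C, !D  //  !C, D.
          branch 2.2.1 (add C, !D):
            ○ open, literals {C=T, D=F, E=F}.
          branch 2.2.2 (add !C, D):
            ○ open, literals {C=F, D=T, E=F}.
1 branch closed, 6 open.
Each open branch fixes some atoms; the unmentioned ones are free. Counting distinct full assignments: branch {A=F, B=F} (C, D, E, F) contributes 16 new; branch {A=T, B=F} (C, D, E, F) contributes 16 new; branch {A=T, B=F} (C, D, E, F) contributes 0 new; branch {D=F, E=F} (A, B, C, F) contributes 8 new; branch {C=T, D=F, E=F} (A, B, F) contributes 0 new; branch {C=F, D=T, E=F} (A, B, F) contributes 4 new. Total: 44.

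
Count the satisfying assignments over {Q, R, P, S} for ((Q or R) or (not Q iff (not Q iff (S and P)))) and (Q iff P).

6

Initial set: {(((Q or R) or (not Q iff (not Q iff (S and P)))) and (Q iff P))}.
(((Q or R) or (not Q iff (not Q iff (S and P)))) and (Q iff P)): α-rule — add ((Q or R) or (not Q iff (not Q iff (S and P)))), (Q iff P).
((Q or R) or (not Q iff (not Q iff (S and P)))): β-rule — branch into (Q or R)  //  (not Q iff (not Q iff (S and P))).
  branch 1 (add (Q or R)):
    (Q iff P): β-rule — branch into Q, P  //  not Q, not P.
      branch 1.1 (add Q, P):
        (Q or R): β-rule — branch into Q  //  R.
          branch 1.1.1 (add Q):
            ○ open, literals {P=1, Q=1}.
          branch 1.1.2 (add R):
            ○ open, literals {P=1, Q=1, R=1}.
      branch 1.2 (add not Q, not P):
        (Q or R): β-rule — branch into Q  //  R.
          branch 1.2.1 (add Q):
            × closes — contains both Q and not Q.
          branch 1.2.2 (add R):
            ○ open, literals {P=0, Q=0, R=1}.
  branch 2 (add (not Q iff (not Q iff (S and P)))):
    (Q iff P): β-rule — branch into Q, P  //  not Q, not P.
      branch 2.1 (add Q, P):
        (not Q iff (not Q iff (S and P))): β-rule — branch into not Q, (not Q iff (S and P))  //  not not Q, not (not Q iff (S and P)).
          branch 2.1.1 (add not Q, (not Q iff (S and P))):
            × closes — contains both Q and not Q.
          branch 2.1.2 (add not not Q, not (not Q iff (S and P))):
            not (not Q iff (S and P)): β-rule — branch into not Q, not (S and P)  //  not not Q, (S and P).
              branch 2.1.2.1 (add not Q, not (S and P)):
                × closes — contains both Q and not Q.
              branch 2.1.2.2 (add not not Q, (S and P)):
                (S and P): α-rule — add S, P.
                ○ open, literals {P=1, Q=1, S=1}.
      branch 2.2 (add not Q, not P):
        (not Q iff (not Q iff (S and P))): β-rule — branch into not Q, (not Q iff (S and P))  //  not not Q, not (not Q iff (S and P)).
          branch 2.2.1 (add not Q, (not Q iff (S and P))):
            (not Q iff (S and P)): β-rule — branch into not Q, (S and P)  //  not not Q, not (S and P).
              branch 2.2.1.1 (add not Q, (S and P)):
                (S and P): α-rule — add S, P.
                × closes — contains both P and not P.
              branch 2.2.1.2 (add not not Q, not (S and P)):
                × closes — contains both Q and not Q.
          branch 2.2.2 (add not not Q, not (not Q iff (S and P))):
            × closes — contains both Q and not Q.
6 branches closed, 4 open.
Each open branch fixes some atoms; the unmentioned ones are free. Counting distinct full assignments: branch {P=1, Q=1} (R, S) contributes 4 new; branch {P=1, Q=1, R=1} (S) contributes 0 new; branch {P=0, Q=0, R=1} (S) contributes 2 new; branch {P=1, Q=1, S=1} (R) contributes 0 new. Total: 6.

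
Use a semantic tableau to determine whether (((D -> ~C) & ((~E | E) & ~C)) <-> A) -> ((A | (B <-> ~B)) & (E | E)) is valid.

Assume the negation and expand:
Initial set: {~((((D -> ~C) & ((~E | E) & ~C)) <-> A) -> ((A | (B <-> ~B)) & (E | E)))}.
~((((D -> ~C) & ((~E | E) & ~C)) <-> A) -> ((A | (B <-> ~B)) & (E | E))): α-rule — add (((D -> ~C) & ((~E | E) & ~C)) <-> A), ~((A | (B <-> ~B)) & (E | E)).
(((D -> ~C) & ((~E | E) & ~C)) <-> A): β-rule — branch into ((D -> ~C) & ((~E | E) & ~C)), A  //  ~((D -> ~C) & ((~E | E) & ~C)), ~A.
  branch 1 (add ((D -> ~C) & ((~E | E) & ~C)), A):
    ((D -> ~C) & ((~E | E) & ~C)): α-rule — add (D -> ~C), ((~E | E) & ~C).
    ((~E | E) & ~C): α-rule — add (~E | E), ~C.
    ~((A | (B <-> ~B)) & (E | E)): β-rule — branch into ~(A | (B <-> ~B))  //  ~(E | E).
      branch 1.1 (add ~(A | (B <-> ~B))):
        ~(A | (B <-> ~B)): α-rule — add ~A, ~(B <-> ~B).
        × closes — contains both A and ~A.
      branch 1.2 (add ~(E | E)):
        ~(E | E): α-rule — add ~E, ~E.
        (D -> ~C): β-rule — branch into ~D  //  ~C.
          branch 1.2.1 (add ~D):
            (~E | E): β-rule — branch into ~E  //  E.
              branch 1.2.1.1 (add ~E):
                ○ open, literals {A=1, C=0, D=0, E=0}.
              branch 1.2.1.2 (add E):
                × closes — contains both E and ~E.
          branch 1.2.2 (add ~C):
            (~E | E): β-rule — branch into ~E  //  E.
              branch 1.2.2.1 (add ~E):
                ○ open, literals {A=1, C=0, E=0}.
              branch 1.2.2.2 (add E):
                × closes — contains both E and ~E.
  branch 2 (add ~((D -> ~C) & ((~E | E) & ~C)), ~A):
    ~((A | (B <-> ~B)) & (E | E)): β-rule — branch into ~(A | (B <-> ~B))  //  ~(E | E).
      branch 2.1 (add ~(A | (B <-> ~B))):
        ~(A | (B <-> ~B)): α-rule — add ~A, ~(B <-> ~B).
        ~((D -> ~C) & ((~E | E) & ~C)): β-rule — branch into ~(D -> ~C)  //  ~((~E | E) & ~C).
          branch 2.1.1 (add ~(D -> ~C)):
            ~(D -> ~C): α-rule — add D, ~~C.
            ~(B <-> ~B): β-rule — branch into B, ~~B  //  ~B, ~B.
              branch 2.1.1.1 (add B, ~~B):
                ○ open, literals {A=0, B=1, C=1, D=1}.
              branch 2.1.1.2 (add ~B, ~B):
                ○ open, literals {A=0, B=0, C=1, D=1}.
          branch 2.1.2 (add ~((~E | E) & ~C)):
            ~(B <-> ~B): β-rule — branch into B, ~~B  //  ~B, ~B.
              branch 2.1.2.1 (add B, ~~B):
                ~((~E | E) & ~C): β-rule — branch into ~(~E | E)  //  ~~C.
                  branch 2.1.2.1.1 (add ~(~E | E)):
                    ~(~E | E): α-rule — add ~~E, ~E.
                    × closes — contains both E and ~E.
                  branch 2.1.2.1.2 (add ~~C):
                    ○ open, literals {A=0, B=1, C=1}.
              branch 2.1.2.2 (add ~B, ~B):
                ~((~E | E) & ~C): β-rule — branch into ~(~E | E)  //  ~~C.
                  branch 2.1.2.2.1 (add ~(~E | E)):
                    ~(~E | E): α-rule — add ~~E, ~E.
                    × closes — contains both E and ~E.
                  branch 2.1.2.2.2 (add ~~C):
                    ○ open, literals {A=0, B=0, C=1}.
      branch 2.2 (add ~(E | E)):
        ~(E | E): α-rule — add ~E, ~E.
        ~((D -> ~C) & ((~E | E) & ~C)): β-rule — branch into ~(D -> ~C)  //  ~((~E | E) & ~C).
          branch 2.2.1 (add ~(D -> ~C)):
            ~(D -> ~C): α-rule — add D, ~~C.
            ○ open, literals {A=0, C=1, D=1, E=0}.
          branch 2.2.2 (add ~((~E | E) & ~C)):
            ~((~E | E) & ~C): β-rule — branch into ~(~E | E)  //  ~~C.
              branch 2.2.2.1 (add ~(~E | E)):
                ~(~E | E): α-rule — add ~~E, ~E.
                × closes — contains both E and ~E.
              branch 2.2.2.2 (add ~~C):
                ○ open, literals {A=0, C=1, E=0}.
6 branches closed, 8 open.
An open branch gives a countermodel: A=1, C=0, D=0, E=0 (unmentioned atoms arbitrary); under it the original formula is false.

Not valid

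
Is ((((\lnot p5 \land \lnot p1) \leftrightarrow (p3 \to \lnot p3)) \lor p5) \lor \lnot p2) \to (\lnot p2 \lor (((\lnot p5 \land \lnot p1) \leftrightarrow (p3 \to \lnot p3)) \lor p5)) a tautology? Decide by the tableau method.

Assume the negation and expand:
Initial set: {F (((((\lnot p5 \land \lnot p1) \leftrightarrow (p3 \to \lnot p3)) \lor p5) \lor \lnot p2) \to (\lnot p2 \lor (((\lnot p5 \land \lnot p1) \leftrightarrow (p3 \to \lnot p3)) \lor p5)))}.
F (((((\lnot p5 \land \lnot p1) \leftrightarrow (p3 \to \lnot p3)) \lor p5) \lor \lnot p2) \to (\lnot p2 \lor (((\lnot p5 \land \lnot p1) \leftrightarrow (p3 \to \lnot p3)) \lor p5))): α-rule — add T ((((\lnot p5 \land \lnot p1) \leftrightarrow (p3 \to \lnot p3)) \lor p5) \lor \lnot p2), F (\lnot p2 \lor (((\lnot p5 \land \lnot p1) \leftrightarrow (p3 \to \lnot p3)) \lor p5)).
F (\lnot p2 \lor (((\lnot p5 \land \lnot p1) \leftrightarrow (p3 \to \lnot p3)) \lor p5)): α-rule — add F \lnot p2, F (((\lnot p5 \land \lnot p1) \leftrightarrow (p3 \to \lnot p3)) \lor p5).
F (((\lnot p5 \land \lnot p1) \leftrightarrow (p3 \to \lnot p3)) \lor p5): α-rule — add F ((\lnot p5 \land \lnot p1) \leftrightarrow (p3 \to \lnot p3)), F p5.
T ((((\lnot p5 \land \lnot p1) \leftrightarrow (p3 \to \lnot p3)) \lor p5) \lor \lnot p2): β-rule — branch into T (((\lnot p5 \land \lnot p1) \leftrightarrow (p3 \to \lnot p3)) \lor p5)  //  T \lnot p2.
  branch 1 (add T (((\lnot p5 \land \lnot p1) \leftrightarrow (p3 \to \lnot p3)) \lor p5)):
    F ((\lnot p5 \land \lnot p1) \leftrightarrow (p3 \to \lnot p3)): β-rule — branch into T (\lnot p5 \land \lnot p1), F (p3 \to \lnot p3)  //  F (\lnot p5 \land \lnot p1), T (p3 \to \lnot p3).
      branch 1.1 (add T (\lnot p5 \land \lnot p1), F (p3 \to \lnot p3)):
        T (\lnot p5 \land \lnot p1): α-rule — add T \lnot p5, T \lnot p1.
        F (p3 \to \lnot p3): α-rule — add T p3, F \lnot p3.
        T (((\lnot p5 \land \lnot p1) \leftrightarrow (p3 \to \lnot p3)) \lor p5): β-rule — branch into T ((\lnot p5 \land \lnot p1) \leftrightarrow (p3 \to \lnot p3))  //  T p5.
          branch 1.1.1 (add T ((\lnot p5 \land \lnot p1) \leftrightarrow (p3 \to \lnot p3))):
            T ((\lnot p5 \land \lnot p1) \leftrightarrow (p3 \to \lnot p3)): β-rule — branch into T (\lnot p5 \land \lnot p1), T (p3 \to \lnot p3)  //  F (\lnot p5 \land \lnot p1), F (p3 \to \lnot p3).
              branch 1.1.1.1 (add T (\lnot p5 \land \lnot p1), T (p3 \to \lnot p3)):
                T (\lnot p5 \land \lnot p1): α-rule — add T \lnot p5, T \lnot p1.
                T (p3 \to \lnot p3): β-rule — branch into F p3  //  T \lnot p3.
                  branch 1.1.1.1.1 (add F p3):
                    × closes — contains both p3 and \lnot p3.
                  branch 1.1.1.1.2 (add T \lnot p3):
                    × closes — contains both p3 and \lnot p3.
              branch 1.1.1.2 (add F (\lnot p5 \land \lnot p1), F (p3 \to \lnot p3)):
                F (p3 \to \lnot p3): α-rule — add T p3, F \lnot p3.
                F (\lnot p5 \land \lnot p1): β-rule — branch into F \lnot p5  //  F \lnot p1.
                  branch 1.1.1.2.1 (add F \lnot p5):
                    × closes — contains both p5 and \lnot p5.
                  branch 1.1.1.2.2 (add F \lnot p1):
                    × closes — contains both p1 and \lnot p1.
          branch 1.1.2 (add T p5):
            × closes — contains both p5 and \lnot p5.
      branch 1.2 (add F (\lnot p5 \land \lnot p1), T (p3 \to \lnot p3)):
        T (((\lnot p5 \land \lnot p1) \leftrightarrow (p3 \to \lnot p3)) \lor p5): β-rule — branch into T ((\lnot p5 \land \lnot p1) \leftrightarrow (p3 \to \lnot p3))  //  T p5.
          branch 1.2.1 (add T ((\lnot p5 \land \lnot p1) \leftrightarrow (p3 \to \lnot p3))):
            F (\lnot p5 \land \lnot p1): β-rule — branch into F \lnot p5  //  F \lnot p1.
              branch 1.2.1.1 (add F \lnot p5):
                × closes — contains both p5 and \lnot p5.
              branch 1.2.1.2 (add F \lnot p1):
                T (p3 \to \lnot p3): β-rule — branch into F p3  //  T \lnot p3.
                  branch 1.2.1.2.1 (add F p3):
                    T ((\lnot p5 \land \lnot p1) \leftrightarrow (p3 \to \lnot p3)): β-rule — branch into T (\lnot p5 \land \lnot p1), T (p3 \to \lnot p3)  //  F (\lnot p5 \land \lnot p1), F (p3 \to \lnot p3).
                      branch 1.2.1.2.1.1 (add T (\lnot p5 \land \lnot p1), T (p3 \to \lnot p3)):
                        T (\lnot p5 \land \lnot p1): α-rule — add T \lnot p5, T \lnot p1.
                        × closes — contains both p1 and \lnot p1.
                      branch 1.2.1.2.1.2 (add F (\lnot p5 \land \lnot p1), F (p3 \to \lnot p3)):
                        F (p3 \to \lnot p3): α-rule — add T p3, F \lnot p3.
                        × closes — contains both p3 and \lnot p3.
                  branch 1.2.1.2.2 (add T \lnot p3):
                    T ((\lnot p5 \land \lnot p1) \leftrightarrow (p3 \to \lnot p3)): β-rule — branch into T (\lnot p5 \land \lnot p1), T (p3 \to \lnot p3)  //  F (\lnot p5 \land \lnot p1), F (p3 \to \lnot p3).
                      branch 1.2.1.2.2.1 (add T (\lnot p5 \land \lnot p1), T (p3 \to \lnot p3)):
                        T (\lnot p5 \land \lnot p1): α-rule — add T \lnot p5, T \lnot p1.
                        × closes — contains both p1 and \lnot p1.
                      branch 1.2.1.2.2.2 (add F (\lnot p5 \land \lnot p1), F (p3 \to \lnot p3)):
                        F (p3 \to \lnot p3): α-rule — add T p3, F \lnot p3.
                        × closes — contains both p3 and \lnot p3.
          branch 1.2.2 (add T p5):
            × closes — contains both p5 and \lnot p5.
  branch 2 (add T \lnot p2):
    × closes — contains both p2 and \lnot p2.
All 12 branches close.
Every branch closed, so the negation is unsatisfiable and the formula is valid.

Valid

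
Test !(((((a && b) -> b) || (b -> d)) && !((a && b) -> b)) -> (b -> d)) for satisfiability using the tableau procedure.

Unsatisfiable

Initial set: {!(((((a && b) -> b) || (b -> d)) && !((a && b) -> b)) -> (b -> d))}.
!(((((a && b) -> b) || (b -> d)) && !((a && b) -> b)) -> (b -> d)): α-rule — add ((((a && b) -> b) || (b -> d)) && !((a && b) -> b)), !(b -> d).
((((a && b) -> b) || (b -> d)) && !((a && b) -> b)): α-rule — add (((a && b) -> b) || (b -> d)), !((a && b) -> b).
!(b -> d): α-rule — add b, !d.
!((a && b) -> b): α-rule — add (a && b), !b.
× closes — contains both b and !b.
All 1 branch closes.
Every branch closed; the formula is unsatisfiable.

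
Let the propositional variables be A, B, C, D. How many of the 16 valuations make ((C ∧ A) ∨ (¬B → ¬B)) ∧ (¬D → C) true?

Initial set: {(((C ∧ A) ∨ (¬B → ¬B)) ∧ (¬D → C))}.
(((C ∧ A) ∨ (¬B → ¬B)) ∧ (¬D → C)): α-rule — add ((C ∧ A) ∨ (¬B → ¬B)), (¬D → C).
((C ∧ A) ∨ (¬B → ¬B)): β-rule — branch into (C ∧ A)  //  (¬B → ¬B).
  branch 1 (add (C ∧ A)):
    (C ∧ A): α-rule — add C, A.
    (¬D → C): β-rule — branch into ¬¬D  //  C.
      branch 1.1 (add ¬¬D):
        ○ open, literals {A=T, C=T, D=T}.
      branch 1.2 (add C):
        ○ open, literals {A=T, C=T}.
  branch 2 (add (¬B → ¬B)):
    (¬D → C): β-rule — branch into ¬¬D  //  C.
      branch 2.1 (add ¬¬D):
        (¬B → ¬B): β-rule — branch into ¬¬B  //  ¬B.
          branch 2.1.1 (add ¬¬B):
            ○ open, literals {B=T, D=T}.
          branch 2.1.2 (add ¬B):
            ○ open, literals {B=F, D=T}.
      branch 2.2 (add C):
        (¬B → ¬B): β-rule — branch into ¬¬B  //  ¬B.
          branch 2.2.1 (add ¬¬B):
            ○ open, literals {B=T, C=T}.
          branch 2.2.2 (add ¬B):
            ○ open, literals {B=F, C=T}.
0 branches closed, 6 open.
Each open branch fixes some atoms; the unmentioned ones are free. Counting distinct full assignments: branch {A=T, C=T, D=T} (B) contributes 2 new; branch {A=T, C=T} (B, D) contributes 2 new; branch {B=T, D=T} (A, C) contributes 3 new; branch {B=F, D=T} (A, C) contributes 3 new; branch {B=T, C=T} (A, D) contributes 1 new; branch {B=F, C=T} (A, D) contributes 1 new. Total: 12.

12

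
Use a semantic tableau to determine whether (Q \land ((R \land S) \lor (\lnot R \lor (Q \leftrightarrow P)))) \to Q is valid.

Assume the negation and expand:
Initial set: {\lnot ((Q \land ((R \land S) \lor (\lnot R \lor (Q \leftrightarrow P)))) \to Q)}.
\lnot ((Q \land ((R \land S) \lor (\lnot R \lor (Q \leftrightarrow P)))) \to Q): α-rule — add (Q \land ((R \land S) \lor (\lnot R \lor (Q \leftrightarrow P)))), \lnot Q.
(Q \land ((R \land S) \lor (\lnot R \lor (Q \leftrightarrow P)))): α-rule — add Q, ((R \land S) \lor (\lnot R \lor (Q \leftrightarrow P))).
× closes — contains both Q and \lnot Q.
All 1 branch closes.
Every branch closed, so the negation is unsatisfiable and the formula is valid.

Valid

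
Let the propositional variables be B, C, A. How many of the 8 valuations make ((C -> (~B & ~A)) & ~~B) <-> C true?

2

Initial set: {(((C -> (~B & ~A)) & ~~B) <-> C)}.
(((C -> (~B & ~A)) & ~~B) <-> C): β-rule — branch into ((C -> (~B & ~A)) & ~~B), C  //  ~((C -> (~B & ~A)) & ~~B), ~C.
  branch 1 (add ((C -> (~B & ~A)) & ~~B), C):
    ((C -> (~B & ~A)) & ~~B): α-rule — add (C -> (~B & ~A)), ~~B.
    ~~B: drop double negation, giving B.
    (C -> (~B & ~A)): β-rule — branch into ~C  //  (~B & ~A).
      branch 1.1 (add ~C):
        × closes — contains both C and ~C.
      branch 1.2 (add (~B & ~A)):
        (~B & ~A): α-rule — add ~B, ~A.
        × closes — contains both B and ~B.
  branch 2 (add ~((C -> (~B & ~A)) & ~~B), ~C):
    ~((C -> (~B & ~A)) & ~~B): β-rule — branch into ~(C -> (~B & ~A))  //  ~~~B.
      branch 2.1 (add ~(C -> (~B & ~A))):
        ~(C -> (~B & ~A)): α-rule — add C, ~(~B & ~A).
        × closes — contains both C and ~C.
      branch 2.2 (add ~~~B):
        ~~~B: drop double negation, giving ~B.
        ○ open, literals {B=0, C=0}.
3 branches closed, 1 open.
Each open branch fixes some atoms; the unmentioned ones are free. Counting distinct full assignments: branch {B=0, C=0} (A) contributes 2 new. Total: 2.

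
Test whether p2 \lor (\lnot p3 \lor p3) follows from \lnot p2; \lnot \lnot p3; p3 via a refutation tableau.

Yes

Initial set: {\lnot p2; \lnot \lnot p3; p3; \lnot (p2 \lor (\lnot p3 \lor p3))}.
\lnot \lnot p3: drop double negation, giving p3.
\lnot (p2 \lor (\lnot p3 \lor p3)): α-rule — add \lnot p2, \lnot (\lnot p3 \lor p3).
\lnot (\lnot p3 \lor p3): α-rule — add \lnot \lnot p3, \lnot p3.
× closes — contains both p3 and \lnot p3.
All 1 branch closes.
Every branch closed, so the premises entail the conclusion.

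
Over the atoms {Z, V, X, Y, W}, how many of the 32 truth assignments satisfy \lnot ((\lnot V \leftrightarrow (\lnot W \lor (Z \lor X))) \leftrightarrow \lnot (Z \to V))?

Initial set: {\lnot ((\lnot V \leftrightarrow (\lnot W \lor (Z \lor X))) \leftrightarrow \lnot (Z \to V))}.
\lnot ((\lnot V \leftrightarrow (\lnot W \lor (Z \lor X))) \leftrightarrow \lnot (Z \to V)): β-rule — branch into (\lnot V \leftrightarrow (\lnot W \lor (Z \lor X))), \lnot \lnot (Z \to V)  //  \lnot (\lnot V \leftrightarrow (\lnot W \lor (Z \lor X))), \lnot (Z \to V).
  branch 1 (add (\lnot V \leftrightarrow (\lnot W \lor (Z \lor X))), \lnot \lnot (Z \to V)):
    (\lnot V \leftrightarrow (\lnot W \lor (Z \lor X))): β-rule — branch into \lnot V, (\lnot W \lor (Z \lor X))  //  \lnot \lnot V, \lnot (\lnot W \lor (Z \lor X)).
      branch 1.1 (add \lnot V, (\lnot W \lor (Z \lor X))):
        \lnot \lnot (Z \to V): β-rule — branch into \lnot Z  //  V.
          branch 1.1.1 (add \lnot Z):
            (\lnot W \lor (Z \lor X)): β-rule — branch into \lnot W  //  (Z \lor X).
              branch 1.1.1.1 (add \lnot W):
                ○ open, literals {V=false, W=false, Z=false}.
              branch 1.1.1.2 (add (Z \lor X)):
                (Z \lor X): β-rule — branch into Z  //  X.
                  branch 1.1.1.2.1 (add Z):
                    × closes — contains both Z and \lnot Z.
                  branch 1.1.1.2.2 (add X):
                    ○ open, literals {V=false, X=true, Z=false}.
          branch 1.1.2 (add V):
            × closes — contains both V and \lnot V.
      branch 1.2 (add \lnot \lnot V, \lnot (\lnot W \lor (Z \lor X))):
        \lnot (\lnot W \lor (Z \lor X)): α-rule — add \lnot \lnot W, \lnot (Z \lor X).
        \lnot (Z \lor X): α-rule — add \lnot Z, \lnot X.
        \lnot \lnot (Z \to V): β-rule — branch into \lnot Z  //  V.
          branch 1.2.1 (add \lnot Z):
            ○ open, literals {V=true, W=true, X=false, Z=false}.
          branch 1.2.2 (add V):
            ○ open, literals {V=true, W=true, X=false, Z=false}.
  branch 2 (add \lnot (\lnot V \leftrightarrow (\lnot W \lor (Z \lor X))), \lnot (Z \to V)):
    \lnot (Z \to V): α-rule — add Z, \lnot V.
    \lnot (\lnot V \leftrightarrow (\lnot W \lor (Z \lor X))): β-rule — branch into \lnot V, \lnot (\lnot W \lor (Z \lor X))  //  \lnot \lnot V, (\lnot W \lor (Z \lor X)).
      branch 2.1 (add \lnot V, \lnot (\lnot W \lor (Z \lor X))):
        \lnot (\lnot W \lor (Z \lor X)): α-rule — add \lnot \lnot W, \lnot (Z \lor X).
        \lnot (Z \lor X): α-rule — add \lnot Z, \lnot X.
        × closes — contains both Z and \lnot Z.
      branch 2.2 (add \lnot \lnot V, (\lnot W \lor (Z \lor X))):
        × closes — contains both V and \lnot V.
4 branches closed, 4 open.
Each open branch fixes some atoms; the unmentioned ones are free. Counting distinct full assignments: branch {V=false, W=false, Z=false} (X, Y) contributes 4 new; branch {V=false, X=true, Z=false} (Y, W) contributes 2 new; branch {V=true, W=true, X=false, Z=false} (Y) contributes 2 new; branch {V=true, W=true, X=false, Z=false} (Y) contributes 0 new. Total: 8.

8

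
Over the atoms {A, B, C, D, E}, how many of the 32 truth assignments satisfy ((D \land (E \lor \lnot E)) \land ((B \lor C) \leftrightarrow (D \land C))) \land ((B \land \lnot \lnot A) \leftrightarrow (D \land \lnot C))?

6

Initial set: {T (((D \land (E \lor \lnot E)) \land ((B \lor C) \leftrightarrow (D \land C))) \land ((B \land \lnot \lnot A) \leftrightarrow (D \land \lnot C)))}.
T (((D \land (E \lor \lnot E)) \land ((B \lor C) \leftrightarrow (D \land C))) \land ((B \land \lnot \lnot A) \leftrightarrow (D \land \lnot C))): α-rule — add T ((D \land (E \lor \lnot E)) \land ((B \lor C) \leftrightarrow (D \land C))), T ((B \land \lnot \lnot A) \leftrightarrow (D \land \lnot C)).
T ((D \land (E \lor \lnot E)) \land ((B \lor C) \leftrightarrow (D \land C))): α-rule — add T (D \land (E \lor \lnot E)), T ((B \lor C) \leftrightarrow (D \land C)).
T (D \land (E \lor \lnot E)): α-rule — add T D, T (E \lor \lnot E).
T ((B \land \lnot \lnot A) \leftrightarrow (D \land \lnot C)): β-rule — branch into T (B \land \lnot \lnot A), T (D \land \lnot C)  //  F (B \land \lnot \lnot A), F (D \land \lnot C).
  branch 1 (add T (B \land \lnot \lnot A), T (D \land \lnot C)):
    T (B \land \lnot \lnot A): α-rule — add T B, T \lnot \lnot A.
    T (D \land \lnot C): α-rule — add T D, T \lnot C.
    T \lnot \lnot A: drop double negation, giving T A.
    T ((B \lor C) \leftrightarrow (D \land C)): β-rule — branch into T (B \lor C), T (D \land C)  //  F (B \lor C), F (D \land C).
      branch 1.1 (add T (B \lor C), T (D \land C)):
        T (D \land C): α-rule — add T D, T C.
        × closes — contains both C and \lnot C.
      branch 1.2 (add F (B \lor C), F (D \land C)):
        F (B \lor C): α-rule — add F B, F C.
        × closes — contains both B and \lnot B.
  branch 2 (add F (B \land \lnot \lnot A), F (D \land \lnot C)):
    T ((B \lor C) \leftrightarrow (D \land C)): β-rule — branch into T (B \lor C), T (D \land C)  //  F (B \lor C), F (D \land C).
      branch 2.1 (add T (B \lor C), T (D \land C)):
        T (D \land C): α-rule — add T D, T C.
        T (E \lor \lnot E): β-rule — branch into T E  //  T \lnot E.
          branch 2.1.1 (add T E):
            F (B \land \lnot \lnot A): β-rule — branch into F B  //  F \lnot \lnot A.
              branch 2.1.1.1 (add F B):
                F (D \land \lnot C): β-rule — branch into F D  //  F \lnot C.
                  branch 2.1.1.1.1 (add F D):
                    × closes — contains both D and \lnot D.
                  branch 2.1.1.1.2 (add F \lnot C):
                    T (B \lor C): β-rule — branch into T B  //  T C.
                      branch 2.1.1.1.2.1 (add T B):
                        × closes — contains both B and \lnot B.
                      branch 2.1.1.1.2.2 (add T C):
                        ○ open, literals {B=F, C=T, D=T, E=T}.
              branch 2.1.1.2 (add F \lnot \lnot A):
                F \lnot \lnot A: drop double negation, giving F A.
                F (D \land \lnot C): β-rule — branch into F D  //  F \lnot C.
                  branch 2.1.1.2.1 (add F D):
                    × closes — contains both D and \lnot D.
                  branch 2.1.1.2.2 (add F \lnot C):
                    T (B \lor C): β-rule — branch into T B  //  T C.
                      branch 2.1.1.2.2.1 (add T B):
                        ○ open, literals {A=F, B=T, C=T, D=T, E=T}.
                      branch 2.1.1.2.2.2 (add T C):
                        ○ open, literals {A=F, C=T, D=T, E=T}.
          branch 2.1.2 (add T \lnot E):
            F (B \land \lnot \lnot A): β-rule — branch into F B  //  F \lnot \lnot A.
              branch 2.1.2.1 (add F B):
                F (D \land \lnot C): β-rule — branch into F D  //  F \lnot C.
                  branch 2.1.2.1.1 (add F D):
                    × closes — contains both D and \lnot D.
                  branch 2.1.2.1.2 (add F \lnot C):
                    T (B \lor C): β-rule — branch into T B  //  T C.
                      branch 2.1.2.1.2.1 (add T B):
                        × closes — contains both B and \lnot B.
                      branch 2.1.2.1.2.2 (add T C):
                        ○ open, literals {B=F, C=T, D=T, E=F}.
              branch 2.1.2.2 (add F \lnot \lnot A):
                F \lnot \lnot A: drop double negation, giving F A.
                F (D \land \lnot C): β-rule — branch into F D  //  F \lnot C.
                  branch 2.1.2.2.1 (add F D):
                    × closes — contains both D and \lnot D.
                  branch 2.1.2.2.2 (add F \lnot C):
                    T (B \lor C): β-rule — branch into T B  //  T C.
                      branch 2.1.2.2.2.1 (add T B):
                        ○ open, literals {A=F, B=T, C=T, D=T, E=F}.
                      branch 2.1.2.2.2.2 (add T C):
                        ○ open, literals {A=F, C=T, D=T, E=F}.
      branch 2.2 (add F (B \lor C), F (D \land C)):
        F (B \lor C): α-rule — add F B, F C.
        T (E \lor \lnot E): β-rule — branch into T E  //  T \lnot E.
          branch 2.2.1 (add T E):
            F (B \land \lnot \lnot A): β-rule — branch into F B  //  F \lnot \lnot A.
              branch 2.2.1.1 (add F B):
                F (D \land \lnot C): β-rule — branch into F D  //  F \lnot C.
                  branch 2.2.1.1.1 (add F D):
                    × closes — contains both D and \lnot D.
                  branch 2.2.1.1.2 (add F \lnot C):
                    × closes — contains both C and \lnot C.
              branch 2.2.1.2 (add F \lnot \lnot A):
                F \lnot \lnot A: drop double negation, giving F A.
                F (D \land \lnot C): β-rule — branch into F D  //  F \lnot C.
                  branch 2.2.1.2.1 (add F D):
                    × closes — contains both D and \lnot D.
                  branch 2.2.1.2.2 (add F \lnot C):
                    × closes — contains both C and \lnot C.
          branch 2.2.2 (add T \lnot E):
            F (B \land \lnot \lnot A): β-rule — branch into F B  //  F \lnot \lnot A.
              branch 2.2.2.1 (add F B):
                F (D \land \lnot C): β-rule — branch into F D  //  F \lnot C.
                  branch 2.2.2.1.1 (add F D):
                    × closes — contains both D and \lnot D.
                  branch 2.2.2.1.2 (add F \lnot C):
                    × closes — contains both C and \lnot C.
              branch 2.2.2.2 (add F \lnot \lnot A):
                F \lnot \lnot A: drop double negation, giving F A.
                F (D \land \lnot C): β-rule — branch into F D  //  F \lnot C.
                  branch 2.2.2.2.1 (add F D):
                    × closes — contains both D and \lnot D.
                  branch 2.2.2.2.2 (add F \lnot C):
                    × closes — contains both C and \lnot C.
16 branches closed, 6 open.
Each open branch fixes some atoms; the unmentioned ones are free. Counting distinct full assignments: branch {B=F, C=T, D=T, E=T} (A) contributes 2 new; branch {A=F, B=T, C=T, D=T, E=T} (none free) contributes 1 new; branch {A=F, C=T, D=T, E=T} (B) contributes 0 new; branch {B=F, C=T, D=T, E=F} (A) contributes 2 new; branch {A=F, B=T, C=T, D=T, E=F} (none free) contributes 1 new; branch {A=F, C=T, D=T, E=F} (B) contributes 0 new. Total: 6.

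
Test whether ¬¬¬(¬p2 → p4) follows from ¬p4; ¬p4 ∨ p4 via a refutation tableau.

Initial set: {¬p4; (¬p4 ∨ p4); ¬¬¬¬(¬p2 → p4)}.
¬¬¬¬(¬p2 → p4): drop double negation, giving ¬¬(¬p2 → p4).
(¬p4 ∨ p4): β-rule — branch into ¬p4  //  p4.
  branch 1 (add ¬p4):
    ¬¬(¬p2 → p4): β-rule — branch into ¬¬p2  //  p4.
      branch 1.1 (add ¬¬p2):
        ○ open, literals {p2=1, p4=0}.
      branch 1.2 (add p4):
        × closes — contains both p4 and ¬p4.
  branch 2 (add p4):
    × closes — contains both p4 and ¬p4.
2 branches closed, 1 open.
An open branch gives a countermodel: p2=1, p4=0 (unmentioned atoms arbitrary); the premises hold there but the conclusion fails.

No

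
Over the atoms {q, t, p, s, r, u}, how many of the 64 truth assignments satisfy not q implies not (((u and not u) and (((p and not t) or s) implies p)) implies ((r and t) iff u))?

32

Initial set: {(not q implies not (((u and not u) and (((p and not t) or s) implies p)) implies ((r and t) iff u)))}.
(not q implies not (((u and not u) and (((p and not t) or s) implies p)) implies ((r and t) iff u))): β-rule — branch into not not q  //  not (((u and not u) and (((p and not t) or s) implies p)) implies ((r and t) iff u)).
  branch 1 (add not not q):
    ○ open, literals {q=1}.
  branch 2 (add not (((u and not u) and (((p and not t) or s) implies p)) implies ((r and t) iff u))):
    not (((u and not u) and (((p and not t) or s) implies p)) implies ((r and t) iff u)): α-rule — add ((u and not u) and (((p and not t) or s) implies p)), not ((r and t) iff u).
    ((u and not u) and (((p and not t) or s) implies p)): α-rule — add (u and not u), (((p and not t) or s) implies p).
    (u and not u): α-rule — add u, not u.
    × closes — contains both u and not u.
1 branch closed, 1 open.
Each open branch fixes some atoms; the unmentioned ones are free. Counting distinct full assignments: branch {q=1} (t, p, s, r, u) contributes 32 new. Total: 32.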